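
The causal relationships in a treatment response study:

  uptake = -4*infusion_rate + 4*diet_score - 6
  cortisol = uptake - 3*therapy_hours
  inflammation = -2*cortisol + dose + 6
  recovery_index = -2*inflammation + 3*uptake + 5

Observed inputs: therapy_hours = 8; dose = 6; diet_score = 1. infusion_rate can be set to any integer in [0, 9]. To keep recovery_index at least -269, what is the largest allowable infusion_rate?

infusion_rate = 5

Substituting into the uptake equation gives uptake = -4*infusion_rate - 2.
cortisol becomes -4*infusion_rate - 26.
So inflammation = 8*infusion_rate + 64.
recovery_index becomes -28*infusion_rate - 129.
Require -28*infusion_rate - 129 ≥ -269, so infusion_rate ≤ 5.
The largest integer in [0, 9] satisfying this is 5.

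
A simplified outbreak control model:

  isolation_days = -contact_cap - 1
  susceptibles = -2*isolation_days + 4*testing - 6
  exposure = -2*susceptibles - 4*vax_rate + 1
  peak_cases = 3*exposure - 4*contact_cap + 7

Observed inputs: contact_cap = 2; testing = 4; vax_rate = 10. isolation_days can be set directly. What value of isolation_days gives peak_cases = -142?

Intervening on isolation_days fixes its value directly, overriding its dependence on contact_cap.
Substituting into the susceptibles equation gives susceptibles = -2*isolation_days + 10.
This gives exposure = 4*isolation_days - 59.
So peak_cases = 12*isolation_days - 178.
Solve 12*isolation_days - 178 = -142: isolation_days = (-142 + 178) / 12 = 3.

isolation_days = 3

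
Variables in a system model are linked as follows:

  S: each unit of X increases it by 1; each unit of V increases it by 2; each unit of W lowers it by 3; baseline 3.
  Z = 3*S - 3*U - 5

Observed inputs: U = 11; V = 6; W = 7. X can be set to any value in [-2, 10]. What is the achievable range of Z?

-62 to -26

Substituting into the S equation gives S = X - 6.
Z becomes 3*X - 56.
Linear in X, so extremes are at the endpoints: X = -2 gives Z = -62; X = 10 gives Z = -26.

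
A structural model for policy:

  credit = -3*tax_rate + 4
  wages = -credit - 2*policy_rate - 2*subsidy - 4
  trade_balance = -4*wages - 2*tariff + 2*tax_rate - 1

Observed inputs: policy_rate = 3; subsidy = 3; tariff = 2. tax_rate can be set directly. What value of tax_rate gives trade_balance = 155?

tax_rate = -8

Substituting into the wages equation gives wages = 3*tax_rate - 20.
Substituting into the trade_balance equation gives trade_balance = -10*tax_rate + 75.
Solve -10*tax_rate + 75 = 155: tax_rate = (155 - 75) / -10 = -8.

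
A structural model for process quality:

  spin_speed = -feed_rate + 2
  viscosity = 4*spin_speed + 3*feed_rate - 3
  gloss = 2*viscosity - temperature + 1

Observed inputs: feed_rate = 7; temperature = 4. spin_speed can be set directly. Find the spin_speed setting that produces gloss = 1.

Intervening on spin_speed fixes its value directly, overriding its dependence on feed_rate.
Substituting into the viscosity equation gives viscosity = 4*spin_speed + 18.
gloss becomes 8*spin_speed + 33.
Solve 8*spin_speed + 33 = 1: spin_speed = (1 - 33) / 8 = -4.

spin_speed = -4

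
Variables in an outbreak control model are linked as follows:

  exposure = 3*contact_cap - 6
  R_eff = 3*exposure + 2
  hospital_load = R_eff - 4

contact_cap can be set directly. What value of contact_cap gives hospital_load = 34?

Substituting into the R_eff equation gives R_eff = 9*contact_cap - 16.
So hospital_load = 9*contact_cap - 20.
Solve 9*contact_cap - 20 = 34: contact_cap = (34 + 20) / 9 = 6.

contact_cap = 6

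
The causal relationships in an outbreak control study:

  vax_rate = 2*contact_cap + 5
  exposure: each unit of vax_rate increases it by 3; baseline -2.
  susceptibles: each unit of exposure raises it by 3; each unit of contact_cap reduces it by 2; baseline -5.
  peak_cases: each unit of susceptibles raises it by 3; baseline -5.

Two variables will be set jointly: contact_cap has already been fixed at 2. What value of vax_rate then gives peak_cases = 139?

vax_rate = 7

With contact_cap held at 2:
Intervening on vax_rate fixes its value directly, overriding its dependence on contact_cap.
Substituting into the susceptibles equation gives susceptibles = 9*vax_rate - 15.
Substituting into the peak_cases equation gives peak_cases = 27*vax_rate - 50.
Solve 27*vax_rate - 50 = 139: vax_rate = (139 + 50) / 27 = 7.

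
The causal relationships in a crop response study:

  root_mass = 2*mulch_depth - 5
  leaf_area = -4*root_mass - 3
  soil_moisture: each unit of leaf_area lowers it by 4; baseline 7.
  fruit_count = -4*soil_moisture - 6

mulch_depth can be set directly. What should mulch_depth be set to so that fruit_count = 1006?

mulch_depth = -6

Substituting into the leaf_area equation gives leaf_area = -8*mulch_depth + 17.
This gives soil_moisture = 32*mulch_depth - 61.
fruit_count becomes -128*mulch_depth + 238.
Solve -128*mulch_depth + 238 = 1006: mulch_depth = (1006 - 238) / -128 = -6.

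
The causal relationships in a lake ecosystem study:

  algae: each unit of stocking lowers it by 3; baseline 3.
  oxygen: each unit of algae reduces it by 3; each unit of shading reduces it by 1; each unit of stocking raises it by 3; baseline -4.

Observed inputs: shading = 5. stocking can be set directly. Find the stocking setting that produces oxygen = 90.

Substituting into the oxygen equation gives oxygen = 12*stocking - 18.
Solve 12*stocking - 18 = 90: stocking = (90 + 18) / 12 = 9.

stocking = 9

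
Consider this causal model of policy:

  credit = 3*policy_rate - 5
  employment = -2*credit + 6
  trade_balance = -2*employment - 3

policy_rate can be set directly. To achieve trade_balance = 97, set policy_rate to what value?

policy_rate = 11

Substituting into the employment equation gives employment = -6*policy_rate + 16.
Substituting into the trade_balance equation gives trade_balance = 12*policy_rate - 35.
Solve 12*policy_rate - 35 = 97: policy_rate = (97 + 35) / 12 = 11.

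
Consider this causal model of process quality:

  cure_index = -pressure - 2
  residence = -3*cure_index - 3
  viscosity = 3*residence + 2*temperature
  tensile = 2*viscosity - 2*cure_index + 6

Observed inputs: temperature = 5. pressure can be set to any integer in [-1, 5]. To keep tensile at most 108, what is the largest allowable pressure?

Substituting into the residence equation gives residence = 3*pressure + 3.
Substituting into the viscosity equation gives viscosity = 9*pressure + 19.
Substituting into the tensile equation gives tensile = 20*pressure + 48.
Require 20*pressure + 48 ≤ 108, so pressure ≤ 3.
The largest integer in [-1, 5] satisfying this is 3.

pressure = 3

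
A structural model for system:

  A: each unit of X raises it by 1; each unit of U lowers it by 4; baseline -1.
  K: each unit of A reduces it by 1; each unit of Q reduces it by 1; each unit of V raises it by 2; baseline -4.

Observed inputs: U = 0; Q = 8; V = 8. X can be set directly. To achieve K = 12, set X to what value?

Substituting into the A equation gives A = X - 1.
K becomes -X + 5.
Solve -X + 5 = 12: X = (12 - 5) / -1 = -7.

X = -7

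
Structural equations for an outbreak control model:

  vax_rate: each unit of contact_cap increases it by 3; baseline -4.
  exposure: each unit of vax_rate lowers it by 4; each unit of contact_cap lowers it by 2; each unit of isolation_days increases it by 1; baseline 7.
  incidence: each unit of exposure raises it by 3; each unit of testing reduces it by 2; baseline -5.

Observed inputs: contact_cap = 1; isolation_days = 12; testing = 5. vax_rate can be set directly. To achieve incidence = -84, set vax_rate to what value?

Intervening on vax_rate fixes its value directly, overriding its dependence on contact_cap.
Substituting into the exposure equation gives exposure = -4*vax_rate + 17.
So incidence = -12*vax_rate + 36.
Solve -12*vax_rate + 36 = -84: vax_rate = (-84 - 36) / -12 = 10.

vax_rate = 10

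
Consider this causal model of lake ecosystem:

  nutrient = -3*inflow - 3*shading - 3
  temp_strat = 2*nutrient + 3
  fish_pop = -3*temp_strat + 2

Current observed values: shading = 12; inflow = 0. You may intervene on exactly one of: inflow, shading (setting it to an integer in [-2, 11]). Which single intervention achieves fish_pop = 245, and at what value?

set inflow = 1

Intervening on inflow: with other inputs at their observed values, fish_pop = 18*inflow + 227. Solving for 245 gives inflow = 1, within [-2, 11].
Intervening on shading: fish_pop = 18*shading + 11. Reaching 245 requires shading = 13, outside [-2, 11].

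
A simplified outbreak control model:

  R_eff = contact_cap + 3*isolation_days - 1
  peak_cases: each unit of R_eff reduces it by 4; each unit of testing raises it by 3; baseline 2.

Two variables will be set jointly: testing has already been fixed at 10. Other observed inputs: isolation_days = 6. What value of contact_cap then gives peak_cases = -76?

contact_cap = 10

With testing held at 10:
Substituting into the R_eff equation gives R_eff = contact_cap + 17.
peak_cases becomes -4*contact_cap - 36.
Solve -4*contact_cap - 36 = -76: contact_cap = (-76 + 36) / -4 = 10.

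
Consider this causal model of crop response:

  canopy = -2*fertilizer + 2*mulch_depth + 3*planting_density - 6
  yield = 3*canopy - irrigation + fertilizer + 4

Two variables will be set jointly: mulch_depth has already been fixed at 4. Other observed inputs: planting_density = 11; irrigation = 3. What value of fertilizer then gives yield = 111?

With mulch_depth held at 4:
Substituting into the canopy equation gives canopy = -2*fertilizer + 35.
This gives yield = -5*fertilizer + 106.
Solve -5*fertilizer + 106 = 111: fertilizer = (111 - 106) / -5 = -1.

fertilizer = -1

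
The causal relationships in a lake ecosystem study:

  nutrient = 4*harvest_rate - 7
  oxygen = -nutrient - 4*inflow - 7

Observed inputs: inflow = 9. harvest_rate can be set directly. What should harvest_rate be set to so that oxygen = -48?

harvest_rate = 3

Substituting into the oxygen equation gives oxygen = -4*harvest_rate - 36.
Solve -4*harvest_rate - 36 = -48: harvest_rate = (-48 + 36) / -4 = 3.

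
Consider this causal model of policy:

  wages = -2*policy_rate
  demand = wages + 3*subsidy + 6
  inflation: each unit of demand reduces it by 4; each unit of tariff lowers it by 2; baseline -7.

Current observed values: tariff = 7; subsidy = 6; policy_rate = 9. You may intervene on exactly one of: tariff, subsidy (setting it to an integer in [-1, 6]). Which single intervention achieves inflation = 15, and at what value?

set subsidy = 1

Intervening on tariff: inflation = -2*tariff - 31. Reaching 15 requires tariff = -23, outside [-1, 6].
Intervening on subsidy: with other inputs at their observed values, inflation = -12*subsidy + 27. Solving for 15 gives subsidy = 1, within [-1, 6].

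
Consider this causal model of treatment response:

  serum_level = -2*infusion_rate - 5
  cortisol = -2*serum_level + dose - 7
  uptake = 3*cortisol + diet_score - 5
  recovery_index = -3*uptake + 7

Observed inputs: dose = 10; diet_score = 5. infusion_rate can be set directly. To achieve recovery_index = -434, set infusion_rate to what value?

Substituting into the cortisol equation gives cortisol = 4*infusion_rate + 13.
So uptake = 12*infusion_rate + 39.
Substituting into the recovery_index equation gives recovery_index = -36*infusion_rate - 110.
Solve -36*infusion_rate - 110 = -434: infusion_rate = (-434 + 110) / -36 = 9.

infusion_rate = 9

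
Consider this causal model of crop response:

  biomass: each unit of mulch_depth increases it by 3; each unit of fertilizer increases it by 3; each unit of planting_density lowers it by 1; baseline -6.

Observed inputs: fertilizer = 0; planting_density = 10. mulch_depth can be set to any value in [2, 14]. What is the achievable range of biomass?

-10 to 26

Substituting into the biomass equation gives biomass = 3*mulch_depth - 16.
Linear in mulch_depth, so extremes are at the endpoints: mulch_depth = 2 gives biomass = -10; mulch_depth = 14 gives biomass = 26.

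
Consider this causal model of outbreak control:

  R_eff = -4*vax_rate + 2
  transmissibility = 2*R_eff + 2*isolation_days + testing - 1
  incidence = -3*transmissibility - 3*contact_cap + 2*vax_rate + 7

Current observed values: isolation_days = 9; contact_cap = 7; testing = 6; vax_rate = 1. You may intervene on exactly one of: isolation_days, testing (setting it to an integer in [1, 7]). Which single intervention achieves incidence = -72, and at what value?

set testing = 7

Intervening on isolation_days: incidence = -6*isolation_days - 15. Reaching -72 requires isolation_days = 19/2, not an integer.
Intervening on testing: with other inputs at their observed values, incidence = -3*testing - 51. Solving for -72 gives testing = 7, within [1, 7].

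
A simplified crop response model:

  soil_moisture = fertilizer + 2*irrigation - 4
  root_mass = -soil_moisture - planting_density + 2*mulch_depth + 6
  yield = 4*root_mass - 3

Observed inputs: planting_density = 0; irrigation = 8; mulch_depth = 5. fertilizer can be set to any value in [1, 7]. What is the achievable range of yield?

Substituting into the soil_moisture equation gives soil_moisture = fertilizer + 12.
This gives root_mass = -fertilizer + 4.
yield becomes -4*fertilizer + 13.
Linear in fertilizer, so extremes are at the endpoints: fertilizer = 1 gives yield = 9; fertilizer = 7 gives yield = -15.

-15 to 9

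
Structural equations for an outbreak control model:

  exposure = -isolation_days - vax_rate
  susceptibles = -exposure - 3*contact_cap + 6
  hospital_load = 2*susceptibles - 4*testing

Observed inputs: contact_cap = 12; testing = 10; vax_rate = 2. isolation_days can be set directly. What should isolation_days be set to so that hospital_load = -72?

isolation_days = 12

Substituting into the exposure equation gives exposure = -isolation_days - 2.
Substituting into the susceptibles equation gives susceptibles = isolation_days - 28.
Substituting into the hospital_load equation gives hospital_load = 2*isolation_days - 96.
Solve 2*isolation_days - 96 = -72: isolation_days = (-72 + 96) / 2 = 12.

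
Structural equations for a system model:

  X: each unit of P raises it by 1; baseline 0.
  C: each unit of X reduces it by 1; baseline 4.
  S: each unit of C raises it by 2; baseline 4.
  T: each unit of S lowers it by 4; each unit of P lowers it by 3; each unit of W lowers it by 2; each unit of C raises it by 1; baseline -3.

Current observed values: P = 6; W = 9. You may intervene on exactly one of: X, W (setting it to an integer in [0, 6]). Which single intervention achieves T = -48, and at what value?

Intervening on X: with other inputs at their observed values, T = 7*X - 83. Solving for -48 gives X = 5, within [0, 6].
Intervening on W: T = -2*W - 23. Reaching -48 requires W = 25/2, not an integer.

set X = 5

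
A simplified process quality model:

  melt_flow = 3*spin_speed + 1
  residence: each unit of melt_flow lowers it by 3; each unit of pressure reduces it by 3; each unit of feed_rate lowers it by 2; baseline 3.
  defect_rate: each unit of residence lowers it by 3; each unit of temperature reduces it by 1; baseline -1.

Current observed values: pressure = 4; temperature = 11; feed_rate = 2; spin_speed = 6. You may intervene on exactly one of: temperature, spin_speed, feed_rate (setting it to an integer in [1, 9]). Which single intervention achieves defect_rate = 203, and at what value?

Intervening on temperature: with other inputs at their observed values, defect_rate = -temperature + 209. Solving for 203 gives temperature = 6, within [1, 9].
Intervening on spin_speed: defect_rate = 27*spin_speed + 36. Reaching 203 requires spin_speed = 167/27, not an integer.
Intervening on feed_rate: defect_rate = 6*feed_rate + 186. Reaching 203 requires feed_rate = 17/6, not an integer.

set temperature = 6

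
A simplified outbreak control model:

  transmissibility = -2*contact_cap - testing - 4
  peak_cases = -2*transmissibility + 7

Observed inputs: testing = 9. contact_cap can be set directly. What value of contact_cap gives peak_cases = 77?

contact_cap = 11

Substituting into the transmissibility equation gives transmissibility = -2*contact_cap - 13.
Substituting into the peak_cases equation gives peak_cases = 4*contact_cap + 33.
Solve 4*contact_cap + 33 = 77: contact_cap = (77 - 33) / 4 = 11.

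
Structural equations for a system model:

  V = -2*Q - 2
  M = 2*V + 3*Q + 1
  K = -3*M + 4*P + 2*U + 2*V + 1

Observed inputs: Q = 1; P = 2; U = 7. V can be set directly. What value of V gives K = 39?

Intervening on V fixes its value directly, overriding its dependence on Q.
Substituting into the M equation gives M = 2*V + 4.
Substituting into the K equation gives K = -4*V + 11.
Solve -4*V + 11 = 39: V = (39 - 11) / -4 = -7.

V = -7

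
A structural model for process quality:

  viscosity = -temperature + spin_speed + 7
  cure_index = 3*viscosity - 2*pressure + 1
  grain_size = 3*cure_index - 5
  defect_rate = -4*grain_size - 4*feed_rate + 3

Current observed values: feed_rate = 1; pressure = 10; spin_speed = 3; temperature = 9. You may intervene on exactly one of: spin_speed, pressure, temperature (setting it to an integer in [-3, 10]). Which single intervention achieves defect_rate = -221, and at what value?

set temperature = -3

Intervening on spin_speed: defect_rate = -36*spin_speed + 319. Reaching -221 requires spin_speed = 15, outside [-3, 10].
Intervening on pressure: defect_rate = 24*pressure - 29. Reaching -221 requires pressure = -8, outside [-3, 10].
Intervening on temperature: with other inputs at their observed values, defect_rate = 36*temperature - 113. Solving for -221 gives temperature = -3, within [-3, 10].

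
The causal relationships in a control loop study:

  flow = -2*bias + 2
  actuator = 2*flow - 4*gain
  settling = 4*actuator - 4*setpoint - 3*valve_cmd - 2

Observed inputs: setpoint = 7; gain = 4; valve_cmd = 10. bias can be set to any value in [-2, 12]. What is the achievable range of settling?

Substituting into the actuator equation gives actuator = -4*bias - 12.
This gives settling = -16*bias - 108.
Linear in bias, so extremes are at the endpoints: bias = -2 gives settling = -76; bias = 12 gives settling = -300.

-300 to -76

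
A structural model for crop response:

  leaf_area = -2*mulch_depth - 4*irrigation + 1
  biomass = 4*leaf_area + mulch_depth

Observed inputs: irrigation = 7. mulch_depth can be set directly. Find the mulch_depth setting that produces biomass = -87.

mulch_depth = -3

Substituting into the leaf_area equation gives leaf_area = -2*mulch_depth - 27.
biomass becomes -7*mulch_depth - 108.
Solve -7*mulch_depth - 108 = -87: mulch_depth = (-87 + 108) / -7 = -3.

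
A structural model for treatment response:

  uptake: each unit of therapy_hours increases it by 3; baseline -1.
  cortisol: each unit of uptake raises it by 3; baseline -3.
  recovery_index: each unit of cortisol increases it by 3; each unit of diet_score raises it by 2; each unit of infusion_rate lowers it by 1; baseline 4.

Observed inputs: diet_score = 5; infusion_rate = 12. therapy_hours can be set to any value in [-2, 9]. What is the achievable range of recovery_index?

-70 to 227

Substituting into the cortisol equation gives cortisol = 9*therapy_hours - 6.
Substituting into the recovery_index equation gives recovery_index = 27*therapy_hours - 16.
Linear in therapy_hours, so extremes are at the endpoints: therapy_hours = -2 gives recovery_index = -70; therapy_hours = 9 gives recovery_index = 227.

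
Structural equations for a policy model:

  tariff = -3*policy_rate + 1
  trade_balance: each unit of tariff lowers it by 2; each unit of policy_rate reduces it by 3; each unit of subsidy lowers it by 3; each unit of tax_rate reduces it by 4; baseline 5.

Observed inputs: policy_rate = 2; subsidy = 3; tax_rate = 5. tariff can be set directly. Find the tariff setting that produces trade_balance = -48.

tariff = 9

Intervening on tariff fixes its value directly, overriding its dependence on policy_rate.
Substituting into the trade_balance equation gives trade_balance = -2*tariff - 30.
Solve -2*tariff - 30 = -48: tariff = (-48 + 30) / -2 = 9.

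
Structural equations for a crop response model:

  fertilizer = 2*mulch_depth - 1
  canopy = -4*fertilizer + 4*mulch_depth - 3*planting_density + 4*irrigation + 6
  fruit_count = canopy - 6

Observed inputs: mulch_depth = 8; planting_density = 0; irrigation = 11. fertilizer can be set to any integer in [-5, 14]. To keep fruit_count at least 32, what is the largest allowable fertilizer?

Intervening on fertilizer fixes its value directly, overriding its dependence on mulch_depth.
Substituting into the canopy equation gives canopy = -4*fertilizer + 82.
Substituting into the fruit_count equation gives fruit_count = -4*fertilizer + 76.
Require -4*fertilizer + 76 ≥ 32, so fertilizer ≤ 11.
The largest integer in [-5, 14] satisfying this is 11.

fertilizer = 11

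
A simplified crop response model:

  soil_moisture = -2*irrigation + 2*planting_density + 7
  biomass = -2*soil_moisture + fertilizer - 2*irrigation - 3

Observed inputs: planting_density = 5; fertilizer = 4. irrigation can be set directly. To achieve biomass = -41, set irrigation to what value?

irrigation = -4

Substituting into the soil_moisture equation gives soil_moisture = -2*irrigation + 17.
Substituting into the biomass equation gives biomass = 2*irrigation - 33.
Solve 2*irrigation - 33 = -41: irrigation = (-41 + 33) / 2 = -4.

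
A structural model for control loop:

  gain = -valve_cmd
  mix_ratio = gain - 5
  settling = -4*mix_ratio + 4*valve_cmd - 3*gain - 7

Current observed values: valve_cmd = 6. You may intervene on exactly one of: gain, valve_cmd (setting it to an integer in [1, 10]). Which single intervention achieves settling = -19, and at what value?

set gain = 8

Intervening on gain: with other inputs at their observed values, settling = -7*gain + 37. Solving for -19 gives gain = 8, within [1, 10].
Intervening on valve_cmd: settling = 11*valve_cmd + 13. Reaching -19 requires valve_cmd = -32/11, not an integer.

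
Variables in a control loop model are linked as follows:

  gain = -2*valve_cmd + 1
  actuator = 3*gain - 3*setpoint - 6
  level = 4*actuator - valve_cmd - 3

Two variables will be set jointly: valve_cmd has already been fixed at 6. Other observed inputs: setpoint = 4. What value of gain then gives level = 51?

With valve_cmd held at 6:
Intervening on gain fixes its value directly, overriding its dependence on valve_cmd.
Substituting into the actuator equation gives actuator = 3*gain - 18.
Substituting into the level equation gives level = 12*gain - 81.
Solve 12*gain - 81 = 51: gain = (51 + 81) / 12 = 11.

gain = 11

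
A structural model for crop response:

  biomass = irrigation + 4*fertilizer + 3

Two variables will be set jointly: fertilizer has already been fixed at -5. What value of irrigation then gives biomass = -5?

With fertilizer held at -5:
Substituting into the biomass equation gives biomass = irrigation - 17.
Solve irrigation - 17 = -5: irrigation = (-5 + 17) / 1 = 12.

irrigation = 12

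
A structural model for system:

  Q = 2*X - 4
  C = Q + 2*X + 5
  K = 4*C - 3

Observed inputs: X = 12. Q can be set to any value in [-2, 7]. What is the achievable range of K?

Intervening on Q fixes its value directly, overriding its dependence on X.
Substituting into the C equation gives C = Q + 29.
Substituting into the K equation gives K = 4*Q + 113.
Linear in Q, so extremes are at the endpoints: Q = -2 gives K = 105; Q = 7 gives K = 141.

105 to 141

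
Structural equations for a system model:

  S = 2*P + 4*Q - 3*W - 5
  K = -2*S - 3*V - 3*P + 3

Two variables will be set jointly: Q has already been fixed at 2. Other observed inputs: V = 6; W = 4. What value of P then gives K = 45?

P = -6

With Q held at 2:
Substituting into the S equation gives S = 2*P - 9.
Substituting into the K equation gives K = -7*P + 3.
Solve -7*P + 3 = 45: P = (45 - 3) / -7 = -6.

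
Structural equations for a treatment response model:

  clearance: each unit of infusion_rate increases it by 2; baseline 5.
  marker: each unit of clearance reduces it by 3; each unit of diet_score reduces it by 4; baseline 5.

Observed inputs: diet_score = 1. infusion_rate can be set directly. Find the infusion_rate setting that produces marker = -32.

infusion_rate = 3

Substituting into the marker equation gives marker = -6*infusion_rate - 14.
Solve -6*infusion_rate - 14 = -32: infusion_rate = (-32 + 14) / -6 = 3.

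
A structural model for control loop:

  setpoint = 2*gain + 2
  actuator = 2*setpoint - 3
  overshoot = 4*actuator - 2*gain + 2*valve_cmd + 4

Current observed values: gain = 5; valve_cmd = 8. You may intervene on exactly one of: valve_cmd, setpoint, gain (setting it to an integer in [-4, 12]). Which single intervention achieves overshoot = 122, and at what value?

Intervening on valve_cmd: overshoot = 2*valve_cmd + 78. Reaching 122 requires valve_cmd = 22, outside [-4, 12].
Intervening on setpoint: overshoot = 8*setpoint - 2. Reaching 122 requires setpoint = 31/2, not an integer.
Intervening on gain: with other inputs at their observed values, overshoot = 14*gain + 24. Solving for 122 gives gain = 7, within [-4, 12].

set gain = 7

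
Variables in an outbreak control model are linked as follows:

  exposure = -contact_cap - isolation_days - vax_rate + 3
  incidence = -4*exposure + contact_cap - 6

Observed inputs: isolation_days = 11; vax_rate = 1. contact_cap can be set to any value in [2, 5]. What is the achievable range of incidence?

Substituting into the exposure equation gives exposure = -contact_cap - 9.
So incidence = 5*contact_cap + 30.
Linear in contact_cap, so extremes are at the endpoints: contact_cap = 2 gives incidence = 40; contact_cap = 5 gives incidence = 55.

40 to 55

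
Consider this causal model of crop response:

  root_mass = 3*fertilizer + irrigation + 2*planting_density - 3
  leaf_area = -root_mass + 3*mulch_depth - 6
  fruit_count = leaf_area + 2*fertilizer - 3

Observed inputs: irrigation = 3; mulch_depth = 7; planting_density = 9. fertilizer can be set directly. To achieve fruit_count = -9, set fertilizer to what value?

Substituting into the root_mass equation gives root_mass = 3*fertilizer + 18.
This gives leaf_area = -3*fertilizer - 3.
fruit_count becomes -fertilizer - 6.
Solve -fertilizer - 6 = -9: fertilizer = (-9 + 6) / -1 = 3.

fertilizer = 3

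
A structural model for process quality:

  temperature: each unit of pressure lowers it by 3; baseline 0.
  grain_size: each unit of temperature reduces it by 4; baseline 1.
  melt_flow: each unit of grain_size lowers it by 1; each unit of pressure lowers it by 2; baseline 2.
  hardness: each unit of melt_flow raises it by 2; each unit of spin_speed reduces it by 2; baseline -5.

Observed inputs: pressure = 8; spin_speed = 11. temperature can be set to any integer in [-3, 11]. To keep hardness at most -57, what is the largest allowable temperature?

temperature = 0

Intervening on temperature fixes its value directly, overriding its dependence on pressure.
Substituting into the melt_flow equation gives melt_flow = 4*temperature - 15.
This gives hardness = 8*temperature - 57.
Require 8*temperature - 57 ≤ -57, so temperature ≤ 0.
The largest integer in [-3, 11] satisfying this is 0.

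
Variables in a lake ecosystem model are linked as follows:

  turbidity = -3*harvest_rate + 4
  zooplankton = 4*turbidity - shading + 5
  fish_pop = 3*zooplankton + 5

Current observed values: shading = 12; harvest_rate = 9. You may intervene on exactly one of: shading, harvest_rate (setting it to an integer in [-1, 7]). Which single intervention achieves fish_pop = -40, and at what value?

set harvest_rate = 2

Intervening on shading: fish_pop = -3*shading - 256. Reaching -40 requires shading = -72, outside [-1, 7].
Intervening on harvest_rate: with other inputs at their observed values, fish_pop = -36*harvest_rate + 32. Solving for -40 gives harvest_rate = 2, within [-1, 7].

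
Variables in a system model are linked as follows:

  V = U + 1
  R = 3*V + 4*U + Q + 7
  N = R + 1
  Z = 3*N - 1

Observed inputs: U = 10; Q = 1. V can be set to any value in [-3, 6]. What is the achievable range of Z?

Intervening on V fixes its value directly, overriding its dependence on U.
Substituting into the R equation gives R = 3*V + 48.
Substituting into the N equation gives N = 3*V + 49.
So Z = 9*V + 146.
Linear in V, so extremes are at the endpoints: V = -3 gives Z = 119; V = 6 gives Z = 200.

119 to 200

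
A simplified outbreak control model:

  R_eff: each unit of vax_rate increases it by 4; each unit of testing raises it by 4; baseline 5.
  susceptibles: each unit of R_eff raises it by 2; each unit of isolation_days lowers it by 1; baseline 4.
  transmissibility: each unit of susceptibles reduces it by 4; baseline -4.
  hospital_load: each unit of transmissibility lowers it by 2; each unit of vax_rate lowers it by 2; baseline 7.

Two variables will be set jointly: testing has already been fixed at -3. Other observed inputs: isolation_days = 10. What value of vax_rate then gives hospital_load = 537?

With testing held at -3:
Substituting into the R_eff equation gives R_eff = 4*vax_rate - 7.
Substituting into the susceptibles equation gives susceptibles = 8*vax_rate - 20.
Substituting into the transmissibility equation gives transmissibility = -32*vax_rate + 76.
Substituting into the hospital_load equation gives hospital_load = 62*vax_rate - 145.
Solve 62*vax_rate - 145 = 537: vax_rate = (537 + 145) / 62 = 11.

vax_rate = 11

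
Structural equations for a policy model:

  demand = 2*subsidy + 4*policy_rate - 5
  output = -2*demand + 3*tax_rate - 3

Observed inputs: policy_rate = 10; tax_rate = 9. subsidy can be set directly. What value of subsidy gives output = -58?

Substituting into the demand equation gives demand = 2*subsidy + 35.
This gives output = -4*subsidy - 46.
Solve -4*subsidy - 46 = -58: subsidy = (-58 + 46) / -4 = 3.

subsidy = 3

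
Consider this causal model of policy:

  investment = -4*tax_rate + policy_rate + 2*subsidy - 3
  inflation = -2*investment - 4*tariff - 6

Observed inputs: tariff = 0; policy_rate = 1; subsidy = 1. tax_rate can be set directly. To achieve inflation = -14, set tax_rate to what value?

Substituting into the investment equation gives investment = -4*tax_rate.
Substituting into the inflation equation gives inflation = 8*tax_rate - 6.
Solve 8*tax_rate - 6 = -14: tax_rate = (-14 + 6) / 8 = -1.

tax_rate = -1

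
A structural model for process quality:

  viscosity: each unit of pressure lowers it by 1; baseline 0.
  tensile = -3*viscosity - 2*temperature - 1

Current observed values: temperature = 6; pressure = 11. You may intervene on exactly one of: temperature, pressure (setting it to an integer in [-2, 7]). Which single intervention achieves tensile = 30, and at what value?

Intervening on temperature: with other inputs at their observed values, tensile = -2*temperature + 32. Solving for 30 gives temperature = 1, within [-2, 7].
Intervening on pressure: tensile = 3*pressure - 13. Reaching 30 requires pressure = 43/3, not an integer.

set temperature = 1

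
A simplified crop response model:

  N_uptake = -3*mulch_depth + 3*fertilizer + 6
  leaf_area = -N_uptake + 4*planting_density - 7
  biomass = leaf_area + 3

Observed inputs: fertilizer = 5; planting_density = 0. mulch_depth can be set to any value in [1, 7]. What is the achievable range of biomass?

Substituting into the N_uptake equation gives N_uptake = -3*mulch_depth + 21.
leaf_area becomes 3*mulch_depth - 28.
So biomass = 3*mulch_depth - 25.
Linear in mulch_depth, so extremes are at the endpoints: mulch_depth = 1 gives biomass = -22; mulch_depth = 7 gives biomass = -4.

-22 to -4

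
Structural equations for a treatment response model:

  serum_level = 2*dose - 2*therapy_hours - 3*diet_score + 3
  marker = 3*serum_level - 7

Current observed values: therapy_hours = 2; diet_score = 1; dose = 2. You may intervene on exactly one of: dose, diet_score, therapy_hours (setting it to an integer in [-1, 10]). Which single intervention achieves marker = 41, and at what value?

Intervening on dose: with other inputs at their observed values, marker = 6*dose - 19. Solving for 41 gives dose = 10, within [-1, 10].
Intervening on diet_score: marker = -9*diet_score + 2. Reaching 41 requires diet_score = -13/3, not an integer.
Intervening on therapy_hours: marker = -6*therapy_hours + 5. Reaching 41 requires therapy_hours = -6, outside [-1, 10].

set dose = 10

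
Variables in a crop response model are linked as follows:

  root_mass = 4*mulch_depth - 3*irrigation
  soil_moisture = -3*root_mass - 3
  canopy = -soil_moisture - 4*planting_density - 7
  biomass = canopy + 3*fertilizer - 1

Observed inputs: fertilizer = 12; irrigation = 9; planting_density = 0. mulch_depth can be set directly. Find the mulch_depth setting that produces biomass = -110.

mulch_depth = -5

Substituting into the root_mass equation gives root_mass = 4*mulch_depth - 27.
Substituting into the soil_moisture equation gives soil_moisture = -12*mulch_depth + 78.
Substituting into the canopy equation gives canopy = 12*mulch_depth - 85.
So biomass = 12*mulch_depth - 50.
Solve 12*mulch_depth - 50 = -110: mulch_depth = (-110 + 50) / 12 = -5.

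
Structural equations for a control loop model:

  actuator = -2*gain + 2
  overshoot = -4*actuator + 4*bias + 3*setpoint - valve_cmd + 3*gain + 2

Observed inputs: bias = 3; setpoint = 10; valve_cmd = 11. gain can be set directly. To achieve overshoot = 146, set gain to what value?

Substituting into the overshoot equation gives overshoot = 11*gain + 25.
Solve 11*gain + 25 = 146: gain = (146 - 25) / 11 = 11.

gain = 11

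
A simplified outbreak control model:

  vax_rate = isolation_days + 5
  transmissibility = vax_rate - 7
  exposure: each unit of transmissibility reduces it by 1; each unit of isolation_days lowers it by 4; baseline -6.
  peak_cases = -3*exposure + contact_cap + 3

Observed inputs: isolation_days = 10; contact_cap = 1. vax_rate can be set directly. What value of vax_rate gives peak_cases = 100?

Intervening on vax_rate fixes its value directly, overriding its dependence on isolation_days.
Substituting into the exposure equation gives exposure = -vax_rate - 39.
Substituting into the peak_cases equation gives peak_cases = 3*vax_rate + 121.
Solve 3*vax_rate + 121 = 100: vax_rate = (100 - 121) / 3 = -7.

vax_rate = -7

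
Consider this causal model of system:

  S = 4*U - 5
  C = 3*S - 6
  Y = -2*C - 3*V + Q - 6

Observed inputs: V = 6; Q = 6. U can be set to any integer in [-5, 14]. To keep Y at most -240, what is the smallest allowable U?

Substituting into the C equation gives C = 12*U - 21.
So Y = -24*U + 24.
Require -24*U + 24 ≤ -240, so U ≥ 11.
The smallest integer in [-5, 14] satisfying this is 11.

U = 11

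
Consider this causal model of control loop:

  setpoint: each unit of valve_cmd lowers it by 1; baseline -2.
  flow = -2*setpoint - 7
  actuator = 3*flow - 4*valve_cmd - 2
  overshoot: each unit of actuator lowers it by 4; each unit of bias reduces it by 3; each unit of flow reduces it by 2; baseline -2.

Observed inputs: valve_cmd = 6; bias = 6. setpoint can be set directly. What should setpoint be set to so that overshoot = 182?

setpoint = 0

Intervening on setpoint fixes its value directly, overriding its dependence on valve_cmd.
Substituting into the actuator equation gives actuator = -6*setpoint - 47.
This gives overshoot = 28*setpoint + 182.
Solve 28*setpoint + 182 = 182: setpoint = (182 - 182) / 28 = 0.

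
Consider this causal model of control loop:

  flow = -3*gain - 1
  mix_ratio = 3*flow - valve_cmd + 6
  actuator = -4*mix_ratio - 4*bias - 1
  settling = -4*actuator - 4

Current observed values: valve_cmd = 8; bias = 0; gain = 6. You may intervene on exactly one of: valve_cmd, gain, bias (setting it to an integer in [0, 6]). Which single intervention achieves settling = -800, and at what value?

set gain = 5

Intervening on valve_cmd: settling = -16*valve_cmd - 816. Reaching -800 requires valve_cmd = -1, outside [0, 6].
Intervening on gain: with other inputs at their observed values, settling = -144*gain - 80. Solving for -800 gives gain = 5, within [0, 6].
Intervening on bias: settling = 16*bias - 944. Reaching -800 requires bias = 9, outside [0, 6].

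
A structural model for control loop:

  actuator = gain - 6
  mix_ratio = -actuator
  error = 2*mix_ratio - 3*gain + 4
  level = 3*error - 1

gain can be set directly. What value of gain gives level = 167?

Substituting into the mix_ratio equation gives mix_ratio = -gain + 6.
error becomes -5*gain + 16.
Substituting into the level equation gives level = -15*gain + 47.
Solve -15*gain + 47 = 167: gain = (167 - 47) / -15 = -8.

gain = -8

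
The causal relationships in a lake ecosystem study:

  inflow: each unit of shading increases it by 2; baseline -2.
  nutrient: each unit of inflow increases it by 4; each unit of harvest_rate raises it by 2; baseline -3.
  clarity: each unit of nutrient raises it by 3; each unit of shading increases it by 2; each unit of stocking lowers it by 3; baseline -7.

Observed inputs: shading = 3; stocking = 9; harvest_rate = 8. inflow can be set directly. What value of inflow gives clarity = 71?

inflow = 5

Intervening on inflow fixes its value directly, overriding its dependence on shading.
Substituting into the nutrient equation gives nutrient = 4*inflow + 13.
This gives clarity = 12*inflow + 11.
Solve 12*inflow + 11 = 71: inflow = (71 - 11) / 12 = 5.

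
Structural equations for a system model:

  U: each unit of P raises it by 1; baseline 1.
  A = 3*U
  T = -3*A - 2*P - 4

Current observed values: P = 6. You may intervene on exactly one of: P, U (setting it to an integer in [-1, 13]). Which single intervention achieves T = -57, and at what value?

set P = 4

Intervening on P: with other inputs at their observed values, T = -11*P - 13. Solving for -57 gives P = 4, within [-1, 13].
Intervening on U: T = -9*U - 16. Reaching -57 requires U = 41/9, not an integer.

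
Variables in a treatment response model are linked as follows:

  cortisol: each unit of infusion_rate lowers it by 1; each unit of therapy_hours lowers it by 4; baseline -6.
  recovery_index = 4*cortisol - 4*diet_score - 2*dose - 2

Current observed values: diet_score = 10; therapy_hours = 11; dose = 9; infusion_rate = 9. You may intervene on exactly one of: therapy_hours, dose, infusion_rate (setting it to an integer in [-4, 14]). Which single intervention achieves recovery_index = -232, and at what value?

Intervening on therapy_hours: with other inputs at their observed values, recovery_index = -16*therapy_hours - 120. Solving for -232 gives therapy_hours = 7, within [-4, 14].
Intervening on dose: recovery_index = -2*dose - 278. Reaching -232 requires dose = -23, outside [-4, 14].
Intervening on infusion_rate: recovery_index = -4*infusion_rate - 260. Reaching -232 requires infusion_rate = -7, outside [-4, 14].

set therapy_hours = 7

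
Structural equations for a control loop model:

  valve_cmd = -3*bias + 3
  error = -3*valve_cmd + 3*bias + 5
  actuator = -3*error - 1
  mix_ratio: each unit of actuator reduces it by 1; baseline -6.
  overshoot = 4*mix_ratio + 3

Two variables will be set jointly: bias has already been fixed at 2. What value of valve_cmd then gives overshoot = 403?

With bias held at 2:
Intervening on valve_cmd fixes its value directly, overriding its dependence on bias.
Substituting into the error equation gives error = -3*valve_cmd + 11.
This gives actuator = 9*valve_cmd - 34.
So mix_ratio = -9*valve_cmd + 28.
overshoot becomes -36*valve_cmd + 115.
Solve -36*valve_cmd + 115 = 403: valve_cmd = (403 - 115) / -36 = -8.

valve_cmd = -8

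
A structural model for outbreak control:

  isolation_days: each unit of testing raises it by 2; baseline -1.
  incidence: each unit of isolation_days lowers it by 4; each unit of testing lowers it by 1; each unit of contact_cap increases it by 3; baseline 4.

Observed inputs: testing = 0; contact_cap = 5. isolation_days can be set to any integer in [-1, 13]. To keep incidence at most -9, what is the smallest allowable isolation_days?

Intervening on isolation_days fixes its value directly, overriding its dependence on testing.
Substituting into the incidence equation gives incidence = -4*isolation_days + 19.
Require -4*isolation_days + 19 ≤ -9, so isolation_days ≥ 7.
The smallest integer in [-1, 13] satisfying this is 7.

isolation_days = 7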